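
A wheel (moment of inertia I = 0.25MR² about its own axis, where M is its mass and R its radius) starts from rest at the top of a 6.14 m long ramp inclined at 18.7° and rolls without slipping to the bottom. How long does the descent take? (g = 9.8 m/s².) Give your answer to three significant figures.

With I = 0.25MR², the ratio k = I/(MR²) is 0.25.
Newton's second law down the slope: Mg sinθ − f = Ma. The torque equation fR = Iα (with α = a/R) gives f = kMa.
Hence a = g sinθ/(1+k) = 9.8×sin18.7°/1.25 = 2.514 m/s².
Starting from rest, L = ½at², so t = √(2L/a) = √(2×6.14/2.514) ≈ 2.21 s.

t ≈ 2.21 s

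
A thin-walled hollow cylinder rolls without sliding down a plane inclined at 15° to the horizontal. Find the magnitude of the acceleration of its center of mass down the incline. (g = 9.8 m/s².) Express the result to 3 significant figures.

With I = MR², the ratio k = I/(MR²) is 1.
Along the incline Mg sinθ − f = Ma, and torque about the center fR = Iα = kMR²(a/R) gives f = kMa.
Eliminating f: Mg sinθ = (1+k)Ma, so a = g sinθ/(1+k) = 9.8 × sin15° / 2 ≈ 1.27 m/s².

a ≈ 1.27 m/s²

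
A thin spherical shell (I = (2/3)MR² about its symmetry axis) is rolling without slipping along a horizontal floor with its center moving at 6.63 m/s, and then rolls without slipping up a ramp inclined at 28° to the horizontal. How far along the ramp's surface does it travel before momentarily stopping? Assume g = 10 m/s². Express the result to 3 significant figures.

Here I = (2/3)MR², so the shape factor k = I/(MR²) = 2/3.
Pure rolling means v = ωR; then KE = ½Mv² + ½I(v/R)² = ½(1+k)Mv² = (5/6)Mv².
Setting this equal to Mgh gives the vertical rise h = (1+k)v₀²/(2g) = 1.667×6.63²/(2×10) = 3.663 m.
The distance along the slope is d = h/sinθ = 3.663/sin28° ≈ 7.80 m.

d ≈ 7.80 m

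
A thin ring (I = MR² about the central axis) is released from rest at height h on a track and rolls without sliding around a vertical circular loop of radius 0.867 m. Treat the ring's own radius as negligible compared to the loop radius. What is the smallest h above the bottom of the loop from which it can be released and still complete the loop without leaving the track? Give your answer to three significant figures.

The moment of inertia is MR², giving k ≡ I/(MR²) = 1.
At the top of the loop, the minimum-contact condition is Mg = Mv_top²/r, so v_top² = gr.
With ω = v/R, the kinetic energy at speed v is ½(1+k)Mv² = Mv².
Energy conservation from release (height h) to the top (height 2r): Mgh = Mg(2r) + M·gr.
Thus h_min = 2r + (1+k)r/2 = r(2 + 2/2) = 0.867 × 3 ≈ 2.60 m.

h_min ≈ 2.60 m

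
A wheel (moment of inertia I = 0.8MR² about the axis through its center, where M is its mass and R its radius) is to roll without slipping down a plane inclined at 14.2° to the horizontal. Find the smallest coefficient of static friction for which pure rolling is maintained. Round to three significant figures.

μ_min ≈ 0.112

Here I = 0.8MR², so the shape factor k = I/(MR²) = 0.8.
Translational: Mg sinθ − f = Ma. Rotational about the CM: fR = Iα = kMRa, so f = kMa.
These give a = g sinθ/(1+k) and the required friction f = kMg sinθ/(1+k).
With N = Mg cosθ, the no-slip condition f ≤ μN gives μ_min = f/N = k tanθ/(1+k).
μ_min = 0.8 × tan14.2° / 1.8 ≈ 0.112.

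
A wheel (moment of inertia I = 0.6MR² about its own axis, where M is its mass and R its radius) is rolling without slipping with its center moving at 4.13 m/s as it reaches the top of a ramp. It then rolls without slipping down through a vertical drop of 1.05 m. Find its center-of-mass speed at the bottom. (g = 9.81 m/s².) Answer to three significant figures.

The moment of inertia is 0.6MR², giving k ≡ I/(MR²) = 0.6.
Rolling without slipping gives ω = v/R, so the total kinetic energy is ½Mv² + ½Iω² = ½(1+k)Mv² = (4/5)Mv².
Energy conservation: (4/5)Mv₀² + Mgh = (4/5)Mv², so v² = v₀² + 2gh/(1+k).
v = √(4.13² + 2×9.81×1.05/1.6) = √29.93 ≈ 5.47 m/s.

v ≈ 5.47 m/s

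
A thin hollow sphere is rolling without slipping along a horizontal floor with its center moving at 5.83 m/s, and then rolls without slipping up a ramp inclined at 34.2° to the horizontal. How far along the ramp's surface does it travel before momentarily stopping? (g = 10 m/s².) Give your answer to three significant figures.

Here I = (2/3)MR², so the shape factor k = I/(MR²) = 2/3.
Pure rolling means v = ωR; then KE = ½Mv² + ½I(v/R)² = ½(1+k)Mv² = (5/6)Mv².
Setting this equal to Mgh gives the vertical rise h = (1+k)v₀²/(2g) = 1.667×5.83²/(2×10) = 2.832 m.
The distance along the slope is d = h/sinθ = 2.832/sin34.2° ≈ 5.04 m.

d ≈ 5.04 m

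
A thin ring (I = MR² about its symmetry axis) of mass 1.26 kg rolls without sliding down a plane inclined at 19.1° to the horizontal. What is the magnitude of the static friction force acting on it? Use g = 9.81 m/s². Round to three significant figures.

Here I = MR², so the shape factor k = I/(MR²) = 1.
Translational: Mg sinθ − f = Ma. Rotational about the CM: fR = Iα = kMRa, so f = kMa.
Combining, a = g sinθ/(1+k) and f = kMa = kMg sinθ/(1+k).
f = 1 × 1.26 × 9.81 × sin19.1° / 2 ≈ 2.02 N.

f ≈ 2.02 N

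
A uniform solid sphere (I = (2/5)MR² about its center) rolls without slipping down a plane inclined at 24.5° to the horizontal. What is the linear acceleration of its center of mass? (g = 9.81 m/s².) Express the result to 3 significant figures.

a ≈ 2.91 m/s²

Here I = (2/5)MR², so the shape factor k = I/(MR²) = 0.4.
Translational: Mg sinθ − f = Ma. Rotational about the CM: fR = Iα = kMRa, so f = kMa.
Eliminating f: Mg sinθ = (1+k)Ma, so a = g sinθ/(1+k) = 9.81 × sin24.5° / 1.4 ≈ 2.91 m/s².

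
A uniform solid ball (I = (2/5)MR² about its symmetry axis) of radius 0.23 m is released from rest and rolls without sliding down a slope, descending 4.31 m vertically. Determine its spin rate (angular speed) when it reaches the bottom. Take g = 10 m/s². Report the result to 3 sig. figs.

For this body I = (2/5)MR², i.e. k = I/(MR²) = 0.4.
Rolling without slipping gives ω = v/R, so the total kinetic energy is ½Mv² + ½Iω² = ½(1+k)Mv² = (7/10)Mv².
Energy conservation Mgh = ½(1+k)Mv² gives v = √(2gh/(1+k)) = √(2 × 10 × 4.31 / 1.4) = 7.847 m/s.
Then ω = v/R = 7.847 / 0.23 ≈ 34.1 rad/s.

ω ≈ 34.1 rad/s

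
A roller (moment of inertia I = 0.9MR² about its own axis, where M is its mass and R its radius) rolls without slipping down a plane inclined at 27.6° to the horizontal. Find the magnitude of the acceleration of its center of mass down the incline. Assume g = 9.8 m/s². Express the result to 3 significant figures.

Here I = 0.9MR², so the shape factor k = I/(MR²) = 0.9.
Newton's second law down the slope: Mg sinθ − f = Ma. The torque equation fR = Iα (with α = a/R) gives f = kMa.
Eliminating f: Mg sinθ = (1+k)Ma, so a = g sinθ/(1+k) = 9.8 × sin27.6° / 1.9 ≈ 2.39 m/s².

a ≈ 2.39 m/s²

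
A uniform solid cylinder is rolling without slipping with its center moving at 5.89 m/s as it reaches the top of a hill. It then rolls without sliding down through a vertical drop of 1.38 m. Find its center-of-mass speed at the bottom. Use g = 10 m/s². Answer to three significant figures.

v ≈ 7.29 m/s

For this body I = (1/2)MR², i.e. k = I/(MR²) = 0.5.
The rolling condition ω = v/R makes the rotational term ½I(v/R)² = ½kMv², so KE_total = ½(1+k)Mv² = (3/4)Mv².
Conserving energy between top and bottom: (3/4)Mv² = (3/4)Mv₀² + Mgh, hence v² = v₀² + 2gh/(1+k).
v = √(5.89² + 2×10×1.38/1.5) = √53.09 ≈ 7.29 m/s.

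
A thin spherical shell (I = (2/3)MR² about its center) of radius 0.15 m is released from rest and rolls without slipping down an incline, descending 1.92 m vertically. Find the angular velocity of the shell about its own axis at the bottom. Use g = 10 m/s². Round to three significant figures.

Here I = (2/3)MR², so the shape factor k = I/(MR²) = 2/3.
The rolling condition ω = v/R makes the rotational term ½I(v/R)² = ½kMv², so KE_total = ½(1+k)Mv² = (5/6)Mv².
Energy conservation Mgh = ½(1+k)Mv² gives v = √(2gh/(1+k)) = √(2 × 10 × 1.92 / 1.667) = 4.8 m/s.
Then ω = v/R = 4.8 / 0.15 ≈ 32.0 rad/s.

ω ≈ 32.0 rad/s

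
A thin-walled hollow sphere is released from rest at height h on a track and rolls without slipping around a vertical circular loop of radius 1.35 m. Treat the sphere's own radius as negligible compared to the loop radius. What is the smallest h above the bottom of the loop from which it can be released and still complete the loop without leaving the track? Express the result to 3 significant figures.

h_min ≈ 3.83 m

With I = (2/3)MR², the ratio k = I/(MR²) is 2/3.
At the top of the loop, the minimum-contact condition is Mg = Mv_top²/r, so v_top² = gr.
With ω = v/R, the kinetic energy at speed v is ½(1+k)Mv² = (5/6)Mv².
Energy conservation from release (height h) to the top (height 2r): Mgh = Mg(2r) + (5/6)M·gr.
Thus h_min = 2r + (1+k)r/2 = r(2 + 1.667/2) = 1.35 × 2.833 ≈ 3.83 m.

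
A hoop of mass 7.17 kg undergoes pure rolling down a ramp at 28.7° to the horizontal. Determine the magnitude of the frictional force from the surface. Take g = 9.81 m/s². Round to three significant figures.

With I = MR², the ratio k = I/(MR²) is 1.
Newton's second law down the slope: Mg sinθ − f = Ma. The torque equation fR = Iα (with α = a/R) gives f = kMa.
Combining, a = g sinθ/(1+k) and f = kMa = kMg sinθ/(1+k).
f = 1 × 7.17 × 9.81 × sin28.7° / 2 ≈ 16.9 N.

f ≈ 16.9 N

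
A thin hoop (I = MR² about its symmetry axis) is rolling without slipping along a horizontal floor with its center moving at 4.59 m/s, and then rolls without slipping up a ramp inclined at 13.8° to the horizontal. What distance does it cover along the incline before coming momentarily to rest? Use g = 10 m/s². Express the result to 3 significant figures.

Here I = MR², so the shape factor k = I/(MR²) = 1.
Pure rolling means v = ωR; then KE = ½Mv² + ½I(v/R)² = ½(1+k)Mv² = Mv².
Setting this equal to Mgh gives the vertical rise h = (1+k)v₀²/(2g) = 2×4.59²/(2×10) = 2.107 m.
Along the incline, d = h/sinθ = 2.107/sin13.8° ≈ 8.83 m.

d ≈ 8.83 m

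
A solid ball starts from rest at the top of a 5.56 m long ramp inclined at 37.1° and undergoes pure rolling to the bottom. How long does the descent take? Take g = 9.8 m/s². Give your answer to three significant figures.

t ≈ 1.62 s

For this body I = (2/5)MR², i.e. k = I/(MR²) = 0.4.
Newton's second law down the slope: Mg sinθ − f = Ma. The torque equation fR = Iα (with α = a/R) gives f = kMa.
Hence a = g sinθ/(1+k) = 9.8×sin37.1°/1.4 = 4.222 m/s².
Starting from rest, L = ½at², so t = √(2L/a) = √(2×5.56/4.222) ≈ 1.62 s.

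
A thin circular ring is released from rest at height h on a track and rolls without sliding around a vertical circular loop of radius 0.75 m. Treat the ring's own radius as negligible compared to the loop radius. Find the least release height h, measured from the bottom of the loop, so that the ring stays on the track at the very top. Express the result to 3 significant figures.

Here I = MR², so the shape factor k = I/(MR²) = 1.
At the top of the loop, the minimum-contact condition is Mg = Mv_top²/r, so v_top² = gr.
With ω = v/R, the kinetic energy at speed v is ½(1+k)Mv² = Mv².
Energy conservation from release (height h) to the top (height 2r): Mgh = Mg(2r) + M·gr.
Thus h_min = 2r + (1+k)r/2 = r(2 + 2/2) = 0.75 × 3 ≈ 2.25 m.

h_min ≈ 2.25 m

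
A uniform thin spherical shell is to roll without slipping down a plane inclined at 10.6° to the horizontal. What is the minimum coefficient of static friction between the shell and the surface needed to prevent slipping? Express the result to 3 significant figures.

μ_min ≈ 0.0749

For this body I = (2/3)MR², i.e. k = I/(MR²) = 2/3.
Translational: Mg sinθ − f = Ma. Rotational about the CM: fR = Iα = kMRa, so f = kMa.
These give a = g sinθ/(1+k) and the required friction f = kMg sinθ/(1+k).
The normal force is N = Mg cosθ, so μ_min = f/N = k tanθ/(1+k).
μ_min = (2/3) × tan10.6° / 1.667 ≈ 0.0749.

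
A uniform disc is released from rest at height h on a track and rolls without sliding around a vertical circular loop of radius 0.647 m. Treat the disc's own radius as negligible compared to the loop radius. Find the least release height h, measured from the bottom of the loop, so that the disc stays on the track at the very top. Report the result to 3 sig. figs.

h_min ≈ 1.78 m

For this body I = (1/2)MR², i.e. k = I/(MR²) = 0.5.
At the top of the loop, the minimum-contact condition is Mg = Mv_top²/r, so v_top² = gr.
With ω = v/R, the kinetic energy at speed v is ½(1+k)Mv² = (3/4)Mv².
Energy conservation from release (height h) to the top (height 2r): Mgh = Mg(2r) + (3/4)M·gr.
Thus h_min = 2r + (1+k)r/2 = r(2 + 1.5/2) = 0.647 × 2.75 ≈ 1.78 m.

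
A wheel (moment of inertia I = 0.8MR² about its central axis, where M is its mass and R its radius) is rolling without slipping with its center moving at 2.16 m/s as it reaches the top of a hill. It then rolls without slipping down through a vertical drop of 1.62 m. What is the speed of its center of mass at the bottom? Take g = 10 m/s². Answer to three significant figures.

For this body I = 0.8MR², i.e. k = I/(MR²) = 0.8.
The rolling condition ω = v/R makes the rotational term ½I(v/R)² = ½kMv², so KE_total = ½(1+k)Mv² = (9/10)Mv².
Energy conservation: (9/10)Mv₀² + Mgh = (9/10)Mv², so v² = v₀² + 2gh/(1+k).
v = √(2.16² + 2×10×1.62/1.8) = √22.67 ≈ 4.76 m/s.

v ≈ 4.76 m/s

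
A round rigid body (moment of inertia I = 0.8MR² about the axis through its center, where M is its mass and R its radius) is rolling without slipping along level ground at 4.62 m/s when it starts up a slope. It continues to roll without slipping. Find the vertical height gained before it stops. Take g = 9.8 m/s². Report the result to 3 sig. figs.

The moment of inertia is 0.8MR², giving k ≡ I/(MR²) = 0.8.
Since it rolls without slipping, ω = v/R and KE = ½Mv² + ½Iω² = ½(1+k)Mv² = (9/10)Mv².
At the top the kinetic energy is zero, so (9/10)Mv₀² = Mgh.
Thus h = (1+k)v₀²/(2g) = 1.8 × 4.62² / (2 × 9.8) ≈ 1.96 m.

h ≈ 1.96 m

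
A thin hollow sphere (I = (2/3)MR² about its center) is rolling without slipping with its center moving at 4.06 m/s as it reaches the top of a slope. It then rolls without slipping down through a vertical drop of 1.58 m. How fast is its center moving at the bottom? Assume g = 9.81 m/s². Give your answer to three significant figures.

For this body I = (2/3)MR², i.e. k = I/(MR²) = 2/3.
The rolling condition ω = v/R makes the rotational term ½I(v/R)² = ½kMv², so KE_total = ½(1+k)Mv² = (5/6)Mv².
Conserving energy between top and bottom: (5/6)Mv² = (5/6)Mv₀² + Mgh, hence v² = v₀² + 2gh/(1+k).
v = √(4.06² + 2×9.81×1.58/1.667) = √35.08 ≈ 5.92 m/s.

v ≈ 5.92 m/s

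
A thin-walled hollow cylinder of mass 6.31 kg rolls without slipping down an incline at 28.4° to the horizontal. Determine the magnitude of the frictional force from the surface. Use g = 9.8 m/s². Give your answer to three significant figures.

For this body I = MR², i.e. k = I/(MR²) = 1.
Along the incline Mg sinθ − f = Ma, and torque about the center fR = Iα = kMR²(a/R) gives f = kMa.
Combining, a = g sinθ/(1+k) and f = kMa = kMg sinθ/(1+k).
f = 1 × 6.31 × 9.8 × sin28.4° / 2 ≈ 14.7 N.

f ≈ 14.7 N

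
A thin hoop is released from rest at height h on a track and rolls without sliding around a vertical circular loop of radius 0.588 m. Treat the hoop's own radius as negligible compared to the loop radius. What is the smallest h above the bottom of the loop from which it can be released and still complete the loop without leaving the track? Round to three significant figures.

For this body I = MR², i.e. k = I/(MR²) = 1.
At the top of the loop, the minimum-contact condition is Mg = Mv_top²/r, so v_top² = gr.
With ω = v/R, the kinetic energy at speed v is ½(1+k)Mv² = Mv².
Energy conservation from release (height h) to the top (height 2r): Mgh = Mg(2r) + M·gr.
Thus h_min = 2r + (1+k)r/2 = r(2 + 2/2) = 0.588 × 3 ≈ 1.76 m.

h_min ≈ 1.76 m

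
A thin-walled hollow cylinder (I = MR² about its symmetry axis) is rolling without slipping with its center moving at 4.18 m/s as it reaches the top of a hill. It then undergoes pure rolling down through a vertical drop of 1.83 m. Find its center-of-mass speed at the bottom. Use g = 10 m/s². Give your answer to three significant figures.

v ≈ 5.98 m/s

For this body I = MR², i.e. k = I/(MR²) = 1.
The rolling condition ω = v/R makes the rotational term ½I(v/R)² = ½kMv², so KE_total = ½(1+k)Mv² = Mv².
Conserving energy between top and bottom: Mv² = Mv₀² + Mgh, hence v² = v₀² + 2gh/(1+k).
v = √(4.18² + 2×10×1.83/2) = √35.77 ≈ 5.98 m/s.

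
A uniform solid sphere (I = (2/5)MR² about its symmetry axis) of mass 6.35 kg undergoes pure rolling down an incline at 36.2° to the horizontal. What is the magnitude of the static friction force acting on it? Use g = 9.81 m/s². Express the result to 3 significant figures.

f ≈ 10.5 N

The moment of inertia is (2/5)MR², giving k ≡ I/(MR²) = 0.4.
Newton's second law down the slope: Mg sinθ − f = Ma. The torque equation fR = Iα (with α = a/R) gives f = kMa.
Combining, a = g sinθ/(1+k) and f = kMa = kMg sinθ/(1+k).
f = 0.4 × 6.35 × 9.81 × sin36.2° / 1.4 ≈ 10.5 N.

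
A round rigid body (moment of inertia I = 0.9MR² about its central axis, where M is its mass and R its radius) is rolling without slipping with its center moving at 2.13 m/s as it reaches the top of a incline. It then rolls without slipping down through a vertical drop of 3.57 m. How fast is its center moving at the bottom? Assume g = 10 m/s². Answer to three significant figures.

For this body I = 0.9MR², i.e. k = I/(MR²) = 0.9.
Since it rolls without slipping, ω = v/R and KE = ½Mv² + ½Iω² = ½(1+k)Mv² = (19/20)Mv².
Conserving energy between top and bottom: (19/20)Mv² = (19/20)Mv₀² + Mgh, hence v² = v₀² + 2gh/(1+k).
v = √(2.13² + 2×10×3.57/1.9) = √42.12 ≈ 6.49 m/s.

v ≈ 6.49 m/s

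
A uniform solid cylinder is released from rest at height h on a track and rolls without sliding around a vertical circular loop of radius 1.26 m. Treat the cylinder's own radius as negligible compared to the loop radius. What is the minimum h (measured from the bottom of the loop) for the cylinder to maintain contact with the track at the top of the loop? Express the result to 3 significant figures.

For this body I = (1/2)MR², i.e. k = I/(MR²) = 0.5.
At the top, contact is just lost when gravity alone supplies the centripetal force: Mg = Mv_top²/r, i.e. v_top² = gr.
With ω = v/R, the kinetic energy at speed v is ½(1+k)Mv² = (3/4)Mv².
Energy conservation from release (height h) to the top (height 2r): Mgh = Mg(2r) + (3/4)M·gr.
Thus h_min = 2r + (1+k)r/2 = r(2 + 1.5/2) = 1.26 × 2.75 ≈ 3.47 m.

h_min ≈ 3.47 m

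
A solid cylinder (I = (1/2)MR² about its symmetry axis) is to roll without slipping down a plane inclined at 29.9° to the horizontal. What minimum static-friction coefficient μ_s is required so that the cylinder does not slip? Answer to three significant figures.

Here I = (1/2)MR², so the shape factor k = I/(MR²) = 0.5.
Newton's second law down the slope: Mg sinθ − f = Ma. The torque equation fR = Iα (with α = a/R) gives f = kMa.
These give a = g sinθ/(1+k) and the required friction f = kMg sinθ/(1+k).
The normal force is N = Mg cosθ, so μ_min = f/N = k tanθ/(1+k).
μ_min = 0.5 × tan29.9° / 1.5 ≈ 0.192.

μ_min ≈ 0.192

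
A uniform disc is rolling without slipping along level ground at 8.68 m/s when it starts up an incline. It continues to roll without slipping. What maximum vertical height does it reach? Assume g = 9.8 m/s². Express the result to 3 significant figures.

h ≈ 5.77 m

For this body I = (1/2)MR², i.e. k = I/(MR²) = 0.5.
Rolling without slipping gives ω = v/R, so the total kinetic energy is ½Mv² + ½Iω² = ½(1+k)Mv² = (3/4)Mv².
All of this converts to potential energy at the highest point: (3/4)Mv₀² = Mgh.
Thus h = (1+k)v₀²/(2g) = 1.5 × 8.68² / (2 × 9.8) ≈ 5.77 m.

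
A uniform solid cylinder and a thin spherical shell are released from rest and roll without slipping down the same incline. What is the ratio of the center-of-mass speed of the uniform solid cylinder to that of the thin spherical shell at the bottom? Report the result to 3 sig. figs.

v_ratio ≈ 1.05

Each satisfies Mgh = ½(1+k)Mv² with k = I/(MR²), so v ∝ 1/√(1+k).
For the uniform solid cylinder k = 0.5; for the thin spherical shell k = 2/3.
v₁/v₂ = √((1+k₂)/(1+k₁)) = √(1.667/1.5) ≈ 1.05.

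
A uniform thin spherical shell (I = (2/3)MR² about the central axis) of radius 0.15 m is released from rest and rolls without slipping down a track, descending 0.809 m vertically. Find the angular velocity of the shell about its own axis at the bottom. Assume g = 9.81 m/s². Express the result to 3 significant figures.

The moment of inertia is (2/3)MR², giving k ≡ I/(MR²) = 2/3.
Pure rolling means v = ωR; then KE = ½Mv² + ½I(v/R)² = ½(1+k)Mv² = (5/6)Mv².
Energy conservation Mgh = ½(1+k)Mv² gives v = √(2gh/(1+k)) = √(2 × 9.81 × 0.809 / 1.667) = 3.086 m/s.
The angular speed follows from ω = v/R = 3.086/0.15 ≈ 20.6 rad/s.

ω ≈ 20.6 rad/s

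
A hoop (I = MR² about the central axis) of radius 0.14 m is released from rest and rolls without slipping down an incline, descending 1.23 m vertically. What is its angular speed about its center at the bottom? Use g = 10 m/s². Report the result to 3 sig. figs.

For this body I = MR², i.e. k = I/(MR²) = 1.
Since it rolls without slipping, ω = v/R and KE = ½Mv² + ½Iω² = ½(1+k)Mv² = Mv².
Energy conservation Mgh = ½(1+k)Mv² gives v = √(2gh/(1+k)) = √(2 × 10 × 1.23 / 2) = 3.507 m/s.
The angular speed follows from ω = v/R = 3.507/0.14 ≈ 25.1 rad/s.

ω ≈ 25.1 rad/s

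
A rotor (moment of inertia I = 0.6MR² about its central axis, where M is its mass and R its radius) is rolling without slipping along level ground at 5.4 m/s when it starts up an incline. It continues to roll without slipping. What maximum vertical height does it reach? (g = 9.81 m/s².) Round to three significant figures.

h ≈ 2.38 m

With I = 0.6MR², the ratio k = I/(MR²) is 0.6.
The rolling condition ω = v/R makes the rotational term ½I(v/R)² = ½kMv², so KE_total = ½(1+k)Mv² = (4/5)Mv².
At the top the kinetic energy is zero, so (4/5)Mv₀² = Mgh.
Thus h = (1+k)v₀²/(2g) = 1.6 × 5.4² / (2 × 9.81) ≈ 2.38 m.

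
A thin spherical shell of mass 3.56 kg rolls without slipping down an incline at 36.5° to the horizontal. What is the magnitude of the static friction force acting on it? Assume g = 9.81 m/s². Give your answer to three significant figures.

f ≈ 8.31 N

Here I = (2/3)MR², so the shape factor k = I/(MR²) = 2/3.
Newton's second law down the slope: Mg sinθ − f = Ma. The torque equation fR = Iα (with α = a/R) gives f = kMa.
Combining, a = g sinθ/(1+k) and f = kMa = kMg sinθ/(1+k).
f = (2/3) × 3.56 × 9.81 × sin36.5° / 1.667 ≈ 8.31 N.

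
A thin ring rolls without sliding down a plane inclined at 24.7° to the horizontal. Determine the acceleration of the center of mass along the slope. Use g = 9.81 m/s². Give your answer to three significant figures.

The moment of inertia is MR², giving k ≡ I/(MR²) = 1.
Newton's second law down the slope: Mg sinθ − f = Ma. The torque equation fR = Iα (with α = a/R) gives f = kMa.
Eliminating f: Mg sinθ = (1+k)Ma, so a = g sinθ/(1+k) = 9.81 × sin24.7° / 2 ≈ 2.05 m/s².

a ≈ 2.05 m/s²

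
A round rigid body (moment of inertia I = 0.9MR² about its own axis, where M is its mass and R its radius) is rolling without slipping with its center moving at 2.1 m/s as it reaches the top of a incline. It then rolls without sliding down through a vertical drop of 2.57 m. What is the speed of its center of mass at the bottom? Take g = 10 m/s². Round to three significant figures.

v ≈ 5.61 m/s

Here I = 0.9MR², so the shape factor k = I/(MR²) = 0.9.
Since it rolls without slipping, ω = v/R and KE = ½Mv² + ½Iω² = ½(1+k)Mv² = (19/20)Mv².
Energy conservation: (19/20)Mv₀² + Mgh = (19/20)Mv², so v² = v₀² + 2gh/(1+k).
v = √(2.1² + 2×10×2.57/1.9) = √31.46 ≈ 5.61 m/s.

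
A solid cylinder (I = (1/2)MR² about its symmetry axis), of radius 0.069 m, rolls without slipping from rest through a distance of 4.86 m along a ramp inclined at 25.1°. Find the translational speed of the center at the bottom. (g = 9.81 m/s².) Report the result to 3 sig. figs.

With I = (1/2)MR², the ratio k = I/(MR²) is 0.5.
The rolling condition ω = v/R makes the rotational term ½I(v/R)² = ½kMv², so KE_total = ½(1+k)Mv² = (3/4)Mv².
The vertical drop is h = L sinθ = 4.86 × sin25.1° = 2.062 m.
Setting Mgh = (3/4)Mv² gives v = √(2gh/(1+k)) = √(2·9.81·2.062/1.5) ≈ 5.19 m/s.

v ≈ 5.19 m/s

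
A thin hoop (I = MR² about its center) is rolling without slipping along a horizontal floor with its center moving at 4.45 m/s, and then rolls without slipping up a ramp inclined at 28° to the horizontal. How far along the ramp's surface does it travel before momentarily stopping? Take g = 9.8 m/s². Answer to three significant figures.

The moment of inertia is MR², giving k ≡ I/(MR²) = 1.
Pure rolling means v = ωR; then KE = ½Mv² + ½I(v/R)² = ½(1+k)Mv² = Mv².
Setting this equal to Mgh gives the vertical rise h = (1+k)v₀²/(2g) = 2×4.45²/(2×9.8) = 2.021 m.
The distance along the slope is d = h/sinθ = 2.021/sin28° ≈ 4.30 m.

d ≈ 4.30 m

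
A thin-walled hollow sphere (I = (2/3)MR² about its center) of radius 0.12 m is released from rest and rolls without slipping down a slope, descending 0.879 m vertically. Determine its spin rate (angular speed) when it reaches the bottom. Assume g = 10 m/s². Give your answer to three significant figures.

Here I = (2/3)MR², so the shape factor k = I/(MR²) = 2/3.
Since it rolls without slipping, ω = v/R and KE = ½Mv² + ½Iω² = ½(1+k)Mv² = (5/6)Mv².
Energy conservation Mgh = ½(1+k)Mv² gives v = √(2gh/(1+k)) = √(2 × 10 × 0.879 / 1.667) = 3.248 m/s.
Then ω = v/R = 3.248 / 0.12 ≈ 27.1 rad/s.

ω ≈ 27.1 rad/s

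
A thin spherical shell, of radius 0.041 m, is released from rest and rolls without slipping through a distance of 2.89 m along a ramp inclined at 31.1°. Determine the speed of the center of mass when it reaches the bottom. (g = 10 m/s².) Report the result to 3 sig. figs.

v ≈ 4.23 m/s

For this body I = (2/3)MR², i.e. k = I/(MR²) = 2/3.
Pure rolling means v = ωR; then KE = ½Mv² + ½I(v/R)² = ½(1+k)Mv² = (5/6)Mv².
The vertical drop is h = L sinθ = 2.89 × sin31.1° = 1.493 m.
Setting Mgh = (5/6)Mv² gives v = √(2gh/(1+k)) = √(2·10·1.493/1.667) ≈ 4.23 m/s.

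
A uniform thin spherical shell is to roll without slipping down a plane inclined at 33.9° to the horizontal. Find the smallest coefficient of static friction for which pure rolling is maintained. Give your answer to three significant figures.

With I = (2/3)MR², the ratio k = I/(MR²) is 2/3.
Newton's second law down the slope: Mg sinθ − f = Ma. The torque equation fR = Iα (with α = a/R) gives f = kMa.
These give a = g sinθ/(1+k) and the required friction f = kMg sinθ/(1+k).
With N = Mg cosθ, the no-slip condition f ≤ μN gives μ_min = f/N = k tanθ/(1+k).
μ_min = (2/3) × tan33.9° / 1.667 ≈ 0.269.

μ_min ≈ 0.269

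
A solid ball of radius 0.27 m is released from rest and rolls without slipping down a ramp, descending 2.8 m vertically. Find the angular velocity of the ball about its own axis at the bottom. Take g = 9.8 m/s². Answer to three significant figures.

For this body I = (2/5)MR², i.e. k = I/(MR²) = 0.4.
The rolling condition ω = v/R makes the rotational term ½I(v/R)² = ½kMv², so KE_total = ½(1+k)Mv² = (7/10)Mv².
Energy conservation Mgh = ½(1+k)Mv² gives v = √(2gh/(1+k)) = √(2 × 9.8 × 2.8 / 1.4) = 6.261 m/s.
The angular speed follows from ω = v/R = 6.261/0.27 ≈ 23.2 rad/s.

ω ≈ 23.2 rad/s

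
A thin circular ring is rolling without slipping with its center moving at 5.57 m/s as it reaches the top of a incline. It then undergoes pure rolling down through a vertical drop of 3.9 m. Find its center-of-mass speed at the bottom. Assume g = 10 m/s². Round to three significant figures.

v ≈ 8.37 m/s

With I = MR², the ratio k = I/(MR²) is 1.
Rolling without slipping gives ω = v/R, so the total kinetic energy is ½Mv² + ½Iω² = ½(1+k)Mv² = Mv².
Conserving energy between top and bottom: Mv² = Mv₀² + Mgh, hence v² = v₀² + 2gh/(1+k).
v = √(5.57² + 2×10×3.9/2) = √70.02 ≈ 8.37 m/s.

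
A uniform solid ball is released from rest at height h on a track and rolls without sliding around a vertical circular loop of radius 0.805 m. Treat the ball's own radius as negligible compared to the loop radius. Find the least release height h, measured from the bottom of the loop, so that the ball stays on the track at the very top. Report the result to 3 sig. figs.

h_min ≈ 2.17 m

The moment of inertia is (2/5)MR², giving k ≡ I/(MR²) = 0.4.
At the top, contact is just lost when gravity alone supplies the centripetal force: Mg = Mv_top²/r, i.e. v_top² = gr.
With ω = v/R, the kinetic energy at speed v is ½(1+k)Mv² = (7/10)Mv².
Energy conservation from release (height h) to the top (height 2r): Mgh = Mg(2r) + (7/10)M·gr.
Thus h_min = 2r + (1+k)r/2 = r(2 + 1.4/2) = 0.805 × 2.7 ≈ 2.17 m.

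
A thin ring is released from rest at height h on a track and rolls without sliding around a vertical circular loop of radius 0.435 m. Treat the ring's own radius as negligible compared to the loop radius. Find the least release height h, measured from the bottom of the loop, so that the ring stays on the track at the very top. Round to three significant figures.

For this body I = MR², i.e. k = I/(MR²) = 1.
At the top of the loop, the minimum-contact condition is Mg = Mv_top²/r, so v_top² = gr.
With ω = v/R, the kinetic energy at speed v is ½(1+k)Mv² = Mv².
Energy conservation from release (height h) to the top (height 2r): Mgh = Mg(2r) + M·gr.
Thus h_min = 2r + (1+k)r/2 = r(2 + 2/2) = 0.435 × 3 ≈ 1.31 m.

h_min ≈ 1.31 m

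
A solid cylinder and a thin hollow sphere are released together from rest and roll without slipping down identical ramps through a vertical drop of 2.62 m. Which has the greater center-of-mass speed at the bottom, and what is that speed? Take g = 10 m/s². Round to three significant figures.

the solid cylinder, at v ≈ 5.91 m/s

For rolling without slipping, Mgh = ½(1+k)Mv² where k = I/(MR²), so v = √(2gh/(1+k)).
Solid cylinder: k = 0.5, giving v = √(2×10×2.62/1.5) = 5.91 m/s.
Thin hollow sphere: k = 2/3, giving v = √(2×10×2.62/1.667) = 5.607 m/s.
The smaller k wins: the solid cylinder, at ≈ 5.91 m/s.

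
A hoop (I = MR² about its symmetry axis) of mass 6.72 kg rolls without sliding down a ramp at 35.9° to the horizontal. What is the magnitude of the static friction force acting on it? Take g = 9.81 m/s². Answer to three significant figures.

f ≈ 19.3 N

With I = MR², the ratio k = I/(MR²) is 1.
Translational: Mg sinθ − f = Ma. Rotational about the CM: fR = Iα = kMRa, so f = kMa.
Combining, a = g sinθ/(1+k) and f = kMa = kMg sinθ/(1+k).
f = 1 × 6.72 × 9.81 × sin35.9° / 2 ≈ 19.3 N.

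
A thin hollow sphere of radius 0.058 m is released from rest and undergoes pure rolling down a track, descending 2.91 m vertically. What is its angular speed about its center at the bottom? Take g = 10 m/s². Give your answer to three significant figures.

For this body I = (2/3)MR², i.e. k = I/(MR²) = 2/3.
Rolling without slipping gives ω = v/R, so the total kinetic energy is ½Mv² + ½Iω² = ½(1+k)Mv² = (5/6)Mv².
Energy conservation Mgh = ½(1+k)Mv² gives v = √(2gh/(1+k)) = √(2 × 10 × 2.91 / 1.667) = 5.909 m/s.
The angular speed follows from ω = v/R = 5.909/0.058 ≈ 102 rad/s.

ω ≈ 102 rad/s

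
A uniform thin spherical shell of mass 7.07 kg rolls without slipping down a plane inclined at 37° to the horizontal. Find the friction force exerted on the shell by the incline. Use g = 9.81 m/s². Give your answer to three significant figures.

The moment of inertia is (2/3)MR², giving k ≡ I/(MR²) = 2/3.
Along the incline Mg sinθ − f = Ma, and torque about the center fR = Iα = kMR²(a/R) gives f = kMa.
Combining, a = g sinθ/(1+k) and f = kMa = kMg sinθ/(1+k).
f = (2/3) × 7.07 × 9.81 × sin37° / 1.667 ≈ 16.7 N.

f ≈ 16.7 N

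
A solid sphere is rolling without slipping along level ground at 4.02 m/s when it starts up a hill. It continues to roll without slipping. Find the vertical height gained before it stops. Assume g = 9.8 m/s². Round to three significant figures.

For this body I = (2/5)MR², i.e. k = I/(MR²) = 0.4.
The rolling condition ω = v/R makes the rotational term ½I(v/R)² = ½kMv², so KE_total = ½(1+k)Mv² = (7/10)Mv².
All of this converts to potential energy at the highest point: (7/10)Mv₀² = Mgh.
Thus h = (1+k)v₀²/(2g) = 1.4 × 4.02² / (2 × 9.8) ≈ 1.15 m.

h ≈ 1.15 m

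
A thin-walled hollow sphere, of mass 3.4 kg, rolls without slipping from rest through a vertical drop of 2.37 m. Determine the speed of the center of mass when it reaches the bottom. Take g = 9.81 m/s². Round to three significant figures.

v ≈ 5.28 m/s

With I = (2/3)MR², the ratio k = I/(MR²) is 2/3.
Pure rolling means v = ωR; then KE = ½Mv² + ½I(v/R)² = ½(1+k)Mv² = (5/6)Mv².
Setting Mgh = (5/6)Mv² gives v = √(2gh/(1+k)) = √(2·9.81·2.37/1.667) ≈ 5.28 m/s.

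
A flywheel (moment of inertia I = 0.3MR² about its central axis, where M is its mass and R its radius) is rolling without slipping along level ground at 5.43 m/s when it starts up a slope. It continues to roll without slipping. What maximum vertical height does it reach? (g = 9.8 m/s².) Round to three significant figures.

For this body I = 0.3MR², i.e. k = I/(MR²) = 0.3.
Rolling without slipping gives ω = v/R, so the total kinetic energy is ½Mv² + ½Iω² = ½(1+k)Mv² = (13/20)Mv².
All of this converts to potential energy at the highest point: (13/20)Mv₀² = Mgh.
Thus h = (1+k)v₀²/(2g) = 1.3 × 5.43² / (2 × 9.8) ≈ 1.96 m.

h ≈ 1.96 m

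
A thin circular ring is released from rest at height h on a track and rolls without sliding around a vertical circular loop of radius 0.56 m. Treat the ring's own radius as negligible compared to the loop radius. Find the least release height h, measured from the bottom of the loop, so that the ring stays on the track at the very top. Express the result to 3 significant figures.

h_min ≈ 1.68 m

With I = MR², the ratio k = I/(MR²) is 1.
At the top, contact is just lost when gravity alone supplies the centripetal force: Mg = Mv_top²/r, i.e. v_top² = gr.
With ω = v/R, the kinetic energy at speed v is ½(1+k)Mv² = Mv².
Energy conservation from release (height h) to the top (height 2r): Mgh = Mg(2r) + M·gr.
Thus h_min = 2r + (1+k)r/2 = r(2 + 2/2) = 0.56 × 3 ≈ 1.68 m.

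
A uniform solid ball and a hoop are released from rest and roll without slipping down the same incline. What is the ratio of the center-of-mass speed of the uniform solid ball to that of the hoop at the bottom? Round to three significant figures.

Each satisfies Mgh = ½(1+k)Mv² with k = I/(MR²), so v ∝ 1/√(1+k).
For the uniform solid ball k = 0.4; for the hoop k = 1.
v₁/v₂ = √((1+k₂)/(1+k₁)) = √(2/1.4) ≈ 1.20.

v_ratio ≈ 1.20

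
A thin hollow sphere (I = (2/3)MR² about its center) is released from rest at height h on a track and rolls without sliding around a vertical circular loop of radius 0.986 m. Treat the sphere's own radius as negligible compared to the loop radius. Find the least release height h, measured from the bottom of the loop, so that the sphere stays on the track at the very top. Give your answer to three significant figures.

Here I = (2/3)MR², so the shape factor k = I/(MR²) = 2/3.
At the top of the loop, the minimum-contact condition is Mg = Mv_top²/r, so v_top² = gr.
With ω = v/R, the kinetic energy at speed v is ½(1+k)Mv² = (5/6)Mv².
Energy conservation from release (height h) to the top (height 2r): Mgh = Mg(2r) + (5/6)M·gr.
Thus h_min = 2r + (1+k)r/2 = r(2 + 1.667/2) = 0.986 × 2.833 ≈ 2.79 m.

h_min ≈ 2.79 m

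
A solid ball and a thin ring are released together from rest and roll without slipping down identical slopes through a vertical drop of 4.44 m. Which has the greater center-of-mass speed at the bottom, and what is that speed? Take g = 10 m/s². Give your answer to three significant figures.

the solid ball, at v ≈ 7.96 m/s

For rolling without slipping, Mgh = ½(1+k)Mv² where k = I/(MR²), so v = √(2gh/(1+k)).
Solid ball: k = 0.4, giving v = √(2×10×4.44/1.4) = 7.964 m/s.
Thin ring: k = 1, giving v = √(2×10×4.44/2) = 6.663 m/s.
The smaller k wins: the solid ball, at ≈ 7.96 m/s.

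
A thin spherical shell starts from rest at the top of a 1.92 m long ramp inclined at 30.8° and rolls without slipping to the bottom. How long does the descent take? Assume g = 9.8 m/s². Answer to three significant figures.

The moment of inertia is (2/3)MR², giving k ≡ I/(MR²) = 2/3.
Translational: Mg sinθ − f = Ma. Rotational about the CM: fR = Iα = kMRa, so f = kMa.
Hence a = g sinθ/(1+k) = 9.8×sin30.8°/1.667 = 3.011 m/s².
With constant a from rest, t = √(2L/a) = √(2·1.92/3.011) ≈ 1.13 s.

t ≈ 1.13 s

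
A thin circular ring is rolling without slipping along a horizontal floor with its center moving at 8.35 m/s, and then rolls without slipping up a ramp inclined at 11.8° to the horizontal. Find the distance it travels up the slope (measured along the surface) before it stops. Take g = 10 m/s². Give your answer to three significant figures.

d ≈ 34.1 m

Here I = MR², so the shape factor k = I/(MR²) = 1.
Since it rolls without slipping, ω = v/R and KE = ½Mv² + ½Iω² = ½(1+k)Mv² = Mv².
Setting this equal to Mgh gives the vertical rise h = (1+k)v₀²/(2g) = 2×8.35²/(2×10) = 6.972 m.
Along the incline, d = h/sinθ = 6.972/sin11.8° ≈ 34.1 m.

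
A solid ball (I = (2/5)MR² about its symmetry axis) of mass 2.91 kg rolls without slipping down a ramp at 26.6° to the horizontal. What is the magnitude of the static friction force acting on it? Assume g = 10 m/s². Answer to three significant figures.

f ≈ 3.72 N

With I = (2/5)MR², the ratio k = I/(MR²) is 0.4.
Translational: Mg sinθ − f = Ma. Rotational about the CM: fR = Iα = kMRa, so f = kMa.
Combining, a = g sinθ/(1+k) and f = kMa = kMg sinθ/(1+k).
f = 0.4 × 2.91 × 10 × sin26.6° / 1.4 ≈ 3.72 N.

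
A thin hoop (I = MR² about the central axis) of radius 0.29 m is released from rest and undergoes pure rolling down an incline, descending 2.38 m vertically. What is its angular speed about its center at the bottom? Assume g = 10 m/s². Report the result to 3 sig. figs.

ω ≈ 16.8 rad/s

For this body I = MR², i.e. k = I/(MR²) = 1.
The rolling condition ω = v/R makes the rotational term ½I(v/R)² = ½kMv², so KE_total = ½(1+k)Mv² = Mv².
Energy conservation Mgh = ½(1+k)Mv² gives v = √(2gh/(1+k)) = √(2 × 10 × 2.38 / 2) = 4.879 m/s.
The angular speed follows from ω = v/R = 4.879/0.29 ≈ 16.8 rad/s.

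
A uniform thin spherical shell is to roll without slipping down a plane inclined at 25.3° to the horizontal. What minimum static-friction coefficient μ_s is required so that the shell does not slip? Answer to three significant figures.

The moment of inertia is (2/3)MR², giving k ≡ I/(MR²) = 2/3.
Along the incline Mg sinθ − f = Ma, and torque about the center fR = Iα = kMR²(a/R) gives f = kMa.
These give a = g sinθ/(1+k) and the required friction f = kMg sinθ/(1+k).
With N = Mg cosθ, the no-slip condition f ≤ μN gives μ_min = f/N = k tanθ/(1+k).
μ_min = (2/3) × tan25.3° / 1.667 ≈ 0.189.

μ_min ≈ 0.189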